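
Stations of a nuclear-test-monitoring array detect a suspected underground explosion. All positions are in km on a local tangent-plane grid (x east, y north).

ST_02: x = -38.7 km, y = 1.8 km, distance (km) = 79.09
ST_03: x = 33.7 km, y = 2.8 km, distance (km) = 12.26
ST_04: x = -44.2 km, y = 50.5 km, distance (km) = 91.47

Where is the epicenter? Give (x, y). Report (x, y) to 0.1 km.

(39.5, 13.6)

Circle about each station: (x + 38.7)² + (y − 1.8)² = 79.09²; (x − 33.7)² + (y − 2.8)² = 12.26²; (x + 44.2)² + (y − 50.5)² = 91.47².
Subtracting the ST_02 equation from the ST_03 and ST_04 equations removes the quadratic terms:
144.8 x + 2.0 y = 5747.52
-11.0 x + 97.4 y = 891.43
Solving the 2×2 system: x ≈ 39.5, y ≈ 13.6 km.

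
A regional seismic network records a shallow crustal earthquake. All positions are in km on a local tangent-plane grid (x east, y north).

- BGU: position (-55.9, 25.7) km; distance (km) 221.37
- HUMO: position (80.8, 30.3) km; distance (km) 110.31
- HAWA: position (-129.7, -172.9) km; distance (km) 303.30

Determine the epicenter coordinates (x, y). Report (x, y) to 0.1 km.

150.0 km east, -55.6 km north

Circle about each station: (x + 55.9)² + (y − 25.7)² = 221.37²; (x − 80.8)² + (y − 30.3)² = 110.31²; (x + 129.7)² + (y + 172.9)² = 303.30².
Subtracting pairs of circle equations eliminates x²+y² and gives linear equations (the radical axes):
273.4 x + 9.2 y = 40497.81
-147.6 x − 397.2 y = -55.01
Solving the 2×2 system: x ≈ 150.0, y ≈ -55.6 km.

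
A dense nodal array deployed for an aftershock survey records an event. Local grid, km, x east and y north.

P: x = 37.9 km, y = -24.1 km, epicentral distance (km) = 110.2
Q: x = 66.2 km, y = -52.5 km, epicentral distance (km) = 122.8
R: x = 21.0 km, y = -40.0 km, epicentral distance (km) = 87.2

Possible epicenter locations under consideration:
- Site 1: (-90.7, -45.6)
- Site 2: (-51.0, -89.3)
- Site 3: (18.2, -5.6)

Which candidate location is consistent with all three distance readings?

For each candidate, compare |candidate − station| to the reported distance:
Site 1: residuals P 20.2, Q 34.3, R 24.6 → max 34.3 km
Site 2: residuals P 0.0, Q 0.0, R 0.1 → max 0.1 km
Site 3: residuals P 83.2, Q 55.7, R 52.7 → max 83.2 km
Only Site 2 has all residuals ≈ 0.

Site 2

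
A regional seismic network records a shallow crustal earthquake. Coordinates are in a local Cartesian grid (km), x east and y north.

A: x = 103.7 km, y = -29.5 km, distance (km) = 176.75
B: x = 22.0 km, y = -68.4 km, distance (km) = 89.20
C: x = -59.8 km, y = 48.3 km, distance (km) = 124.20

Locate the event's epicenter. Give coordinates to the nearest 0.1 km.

Circle about each station: (x − 103.7)² + (y + 29.5)² = 176.75²; (x − 22.0)² + (y + 68.4)² = 89.20²; (x + 59.8)² + (y − 48.3)² = 124.20².
Subtracting pairs of circle equations eliminates x²+y² and gives linear equations (the radical axes):
-163.4 x − 77.8 y = 16822.54
-327.0 x + 155.6 y = 10099.91
Solving the 2×2 system: x ≈ -66.9, y ≈ -75.7 km.

(-66.9, -75.7)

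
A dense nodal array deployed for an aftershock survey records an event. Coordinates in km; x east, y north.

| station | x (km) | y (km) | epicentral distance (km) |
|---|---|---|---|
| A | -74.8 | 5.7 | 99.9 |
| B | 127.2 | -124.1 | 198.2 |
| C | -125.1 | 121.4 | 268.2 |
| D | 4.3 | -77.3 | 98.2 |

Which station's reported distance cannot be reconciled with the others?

A

Solve using three stations at a time. Using B, C, D (subtract circle equations pairwise → linear system) gives (x, y) ≈ (-70.2, -141.1).
Distances from that point to each station vs reported:
  A: calculated 146.9 vs reported 99.9 → residual 47.0 km
  B: calculated 198.1 vs reported 198.2 → residual 0.1 km
  C: calculated 268.2 vs reported 268.2 → residual 0.0 km
  D: calculated 98.1 vs reported 98.2 → residual 0.1 km
B, C, D are mutually consistent (residuals ≈ 0); A is off by 47.0 km.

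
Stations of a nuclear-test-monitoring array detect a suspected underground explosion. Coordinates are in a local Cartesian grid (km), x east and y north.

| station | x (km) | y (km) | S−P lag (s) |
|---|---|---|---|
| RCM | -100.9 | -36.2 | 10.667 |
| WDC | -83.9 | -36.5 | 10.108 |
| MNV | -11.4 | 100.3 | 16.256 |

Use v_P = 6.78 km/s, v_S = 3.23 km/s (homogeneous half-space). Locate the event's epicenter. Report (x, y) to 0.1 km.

Distance from S−P lag: d = Δt · v_P v_S / (v_P − v_S) = Δt · (6.78·3.23)/(6.78−3.23) ≈ 6.1688·Δt.
So d_RCM = 65.80, d_WDC = 62.35, d_MNV = 100.28 km.
Circle about each station: (x + 100.9)² + (y + 36.2)² = 65.80²; (x + 83.9)² + (y + 36.5)² = 62.35²; (x + 11.4)² + (y − 100.3)² = 100.28².
Subtracting pairs of circle equations eliminates x²+y² and gives linear equations (the radical axes):
34.0 x − 0.6 y = -2677.67
179.0 x + 273.0 y = -7027.64
Solving the 2×2 system: x ≈ -78.3, y ≈ 25.6 km.

x ≈ -78.3 km, y ≈ 25.6 km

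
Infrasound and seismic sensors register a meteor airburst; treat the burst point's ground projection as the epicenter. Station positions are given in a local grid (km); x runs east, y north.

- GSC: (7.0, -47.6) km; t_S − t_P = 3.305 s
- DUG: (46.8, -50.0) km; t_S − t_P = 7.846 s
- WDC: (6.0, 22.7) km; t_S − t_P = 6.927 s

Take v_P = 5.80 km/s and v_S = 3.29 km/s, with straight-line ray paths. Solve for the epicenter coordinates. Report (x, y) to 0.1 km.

Distance from S−P lag: d = Δt · v_P v_S / (v_P − v_S) = Δt · (5.80·3.29)/(5.80−3.29) ≈ 7.6024·Δt.
So d_GSC = 25.13, d_DUG = 59.65, d_WDC = 52.66 km.
Circle about each station: (x − 7.0)² + (y + 47.6)² = 25.13²; (x − 46.8)² + (y + 50.0)² = 59.65²; (x − 6.0)² + (y − 22.7)² = 52.66².
Subtracting the GSC equation from the DUG and WDC equations removes the quadratic terms:
79.6 x − 4.8 y = -551.13
-2.0 x + 140.6 y = -3905.03
Solving the 2×2 system: x ≈ -8.6, y ≈ -27.9 km.

x ≈ -8.6 km, y ≈ -27.9 km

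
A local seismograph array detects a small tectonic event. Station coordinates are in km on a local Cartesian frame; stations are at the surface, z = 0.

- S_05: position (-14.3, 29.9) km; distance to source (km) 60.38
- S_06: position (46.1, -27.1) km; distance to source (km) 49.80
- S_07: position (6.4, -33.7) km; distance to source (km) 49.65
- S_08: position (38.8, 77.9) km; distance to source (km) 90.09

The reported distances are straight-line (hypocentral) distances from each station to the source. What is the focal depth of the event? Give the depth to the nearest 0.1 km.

z ≈ 35.9 km

Each station gives a sphere (x−x_i)² + (y−y_i)² + z² = d_i² (stations at z=0).
Subtracting the S_05 sphere from S_06 and S_07: z² cancels, leaving linear equations in x and y:
120.8 x − 114.0 y = 2926.82
41.4 x − 127.2 y = 1258.77
Solving: x ≈ 21.491, y ≈ -2.901 km (keep extra digits for the depth step; rounded: 21.5, -2.9).
Then from the S_05 sphere: z² = 60.38² − (x + 14.3)² − (y − 29.9)² with x = 21.491, y = -2.901, so z ≈ 35.900 ≈ 35.9 km.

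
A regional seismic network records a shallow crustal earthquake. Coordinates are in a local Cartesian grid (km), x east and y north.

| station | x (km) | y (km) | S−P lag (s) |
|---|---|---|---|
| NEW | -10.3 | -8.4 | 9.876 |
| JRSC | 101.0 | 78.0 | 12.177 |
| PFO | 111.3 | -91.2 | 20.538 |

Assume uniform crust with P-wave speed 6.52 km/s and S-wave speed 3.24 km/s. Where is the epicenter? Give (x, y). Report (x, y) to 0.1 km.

44.9 km east, 23.2 km north

Distance from S−P lag: d = Δt · v_P v_S / (v_P − v_S) = Δt · (6.52·3.24)/(6.52−3.24) ≈ 6.4405·Δt.
So d_NEW = 63.61, d_JRSC = 78.43, d_PFO = 132.27 km.
Circle about each station: (x + 10.3)² + (y + 8.4)² = 63.61²; (x − 101.0)² + (y − 78.0)² = 78.43²; (x − 111.3)² + (y + 91.2)² = 132.27².
Subtracting pairs of circle equations eliminates x²+y² and gives linear equations (the radical axes):
222.6 x + 172.8 y = 14003.32
243.2 x − 165.6 y = 7079.36
Solving the 2×2 system: x ≈ 44.9, y ≈ 23.2 km.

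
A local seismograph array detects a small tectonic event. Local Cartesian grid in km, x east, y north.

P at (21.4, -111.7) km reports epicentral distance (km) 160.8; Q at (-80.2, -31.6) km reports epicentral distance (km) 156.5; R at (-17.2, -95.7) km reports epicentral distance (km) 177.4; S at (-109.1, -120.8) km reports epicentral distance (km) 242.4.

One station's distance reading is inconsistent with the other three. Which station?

Solve using three stations at a time. Using Q, R, S (subtract circle equations pairwise → linear system) gives (x, y) ≈ (35.6, 73.7).
Distances from that point to each station vs reported:
  P: calculated 185.9 vs reported 160.8 → residual 25.1 km
  Q: calculated 156.5 vs reported 156.5 → residual 0.0 km
  R: calculated 177.4 vs reported 177.4 → residual 0.0 km
  S: calculated 242.4 vs reported 242.4 → residual 0.0 km
Q, R, S are mutually consistent (residuals ≈ 0); P is off by 25.1 km.

P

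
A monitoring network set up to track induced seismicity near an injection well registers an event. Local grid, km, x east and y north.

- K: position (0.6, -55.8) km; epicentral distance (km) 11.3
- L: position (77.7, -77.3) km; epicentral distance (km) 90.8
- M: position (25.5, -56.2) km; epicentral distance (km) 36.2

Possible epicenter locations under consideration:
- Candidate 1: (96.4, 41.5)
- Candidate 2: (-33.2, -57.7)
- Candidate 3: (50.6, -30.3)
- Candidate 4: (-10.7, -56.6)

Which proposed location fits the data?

For each candidate, compare |candidate − station| to the reported distance:
Candidate 1: residuals K 125.2, L 29.5, M 84.5 → max 125.2 km
Candidate 2: residuals K 22.6, L 21.8, M 22.5 → max 22.6 km
Candidate 3: residuals K 44.8, L 36.5, M 0.1 → max 44.8 km
Candidate 4: residuals K 0.0, L 0.0, M 0.0 → max 0.0 km
Only Candidate 4 has all residuals ≈ 0.

Candidate 4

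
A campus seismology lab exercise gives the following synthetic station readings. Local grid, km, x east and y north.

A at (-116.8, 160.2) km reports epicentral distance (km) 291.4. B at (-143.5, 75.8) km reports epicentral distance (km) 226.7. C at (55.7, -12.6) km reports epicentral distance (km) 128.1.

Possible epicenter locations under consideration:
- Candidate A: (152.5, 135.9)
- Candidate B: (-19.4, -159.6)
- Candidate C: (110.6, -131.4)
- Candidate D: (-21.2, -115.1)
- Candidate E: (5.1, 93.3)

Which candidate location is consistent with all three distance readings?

For each candidate, compare |candidate − station| to the reported distance:
Candidate A: residuals A 21.0, B 75.3, C 49.2 → max 75.3 km
Candidate B: residuals A 42.9, B 39.4, C 37.0 → max 42.9 km
Candidate C: residuals A 78.4, B 101.2, C 2.8 → max 101.2 km
Candidate D: residuals A 0.0, B 0.0, C 0.0 → max 0.0 km
Candidate E: residuals A 152.3, B 77.1, C 10.7 → max 152.3 km
Only Candidate D has all residuals ≈ 0.

Candidate D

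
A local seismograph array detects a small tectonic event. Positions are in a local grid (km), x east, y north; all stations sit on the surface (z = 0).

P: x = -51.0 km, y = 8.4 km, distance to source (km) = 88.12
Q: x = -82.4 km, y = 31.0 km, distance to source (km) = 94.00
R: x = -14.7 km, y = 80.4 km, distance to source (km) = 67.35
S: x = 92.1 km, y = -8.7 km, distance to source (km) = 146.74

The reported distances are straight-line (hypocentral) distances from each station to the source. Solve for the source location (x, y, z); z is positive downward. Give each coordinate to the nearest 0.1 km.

Each station gives a sphere (x−x_i)² + (y−y_i)² + z² = d_i² (stations at z=0).
Subtracting the P sphere from Q and R: z² cancels, leaving linear equations in x and y:
-62.8 x + 45.2 y = 4008.33
72.6 x + 144.0 y = 7237.80
Solving: x ≈ -20.289, y ≈ 60.491 km (keep extra digits for the depth step; rounded: -20.3, 60.5).
Then from the P sphere: z² = 88.12² − (x + 51.0)² − (y − 8.4)² with x = -20.289, y = 60.491, so z ≈ 64.098 ≈ 64.1 km.

x ≈ -20.3 km, y ≈ 60.5 km, depth ≈ 64.1 km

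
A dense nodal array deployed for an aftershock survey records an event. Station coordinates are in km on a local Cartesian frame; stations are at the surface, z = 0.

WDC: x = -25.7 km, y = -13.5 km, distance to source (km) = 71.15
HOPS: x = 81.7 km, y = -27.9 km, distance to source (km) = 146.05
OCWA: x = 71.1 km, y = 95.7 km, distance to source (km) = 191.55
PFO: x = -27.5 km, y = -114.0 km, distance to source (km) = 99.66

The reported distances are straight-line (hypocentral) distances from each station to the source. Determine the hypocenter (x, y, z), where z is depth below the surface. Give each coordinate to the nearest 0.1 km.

x ≈ -50.2 km, y ≈ -39.1 km, depth ≈ 61.7 km

Each station gives a sphere (x−x_i)² + (y−y_i)² + z² = d_i² (stations at z=0).
Subtracting the WDC sphere from HOPS and OCWA: z² cancels, leaving linear equations in x and y:
214.8 x − 28.8 y = -9657.72
193.6 x + 218.4 y = -18258.12
Solving: x ≈ -50.203, y ≈ -39.097 km (keep extra digits for the depth step; rounded: -50.2, -39.1).
Then from the WDC sphere: z² = 71.15² − (x + 25.7)² − (y + 13.5)² with x = -50.203, y = -39.097, so z ≈ 61.699 ≈ 61.7 km.
Check against PFO (with the unrounded solution): distance 99.66 ≈ 99.66 km. ✓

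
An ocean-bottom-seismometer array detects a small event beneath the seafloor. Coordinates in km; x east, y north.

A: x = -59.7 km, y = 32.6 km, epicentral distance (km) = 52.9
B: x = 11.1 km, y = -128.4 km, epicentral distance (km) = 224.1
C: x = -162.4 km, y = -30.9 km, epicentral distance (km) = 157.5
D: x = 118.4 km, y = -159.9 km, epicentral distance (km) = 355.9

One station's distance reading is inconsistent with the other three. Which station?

Solve using three stations at a time. Using A, B, C (subtract circle equations pairwise → linear system) gives (x, y) ≈ (-56.2, 85.4).
Distances from that point to each station vs reported:
  A: calculated 52.9 vs reported 52.9 → residual 0.0 km
  B: calculated 224.1 vs reported 224.1 → residual 0.0 km
  C: calculated 157.5 vs reported 157.5 → residual 0.0 km
  D: calculated 301.0 vs reported 355.9 → residual 54.9 km
A, B, C are mutually consistent (residuals ≈ 0); D is off by 54.9 km.

D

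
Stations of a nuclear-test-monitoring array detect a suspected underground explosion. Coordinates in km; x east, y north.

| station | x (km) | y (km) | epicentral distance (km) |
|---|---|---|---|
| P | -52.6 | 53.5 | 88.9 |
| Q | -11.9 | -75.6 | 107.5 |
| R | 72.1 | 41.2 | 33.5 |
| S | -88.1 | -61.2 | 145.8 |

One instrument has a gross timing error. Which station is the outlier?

Solve using three stations at a time. Using P, Q, S (subtract circle equations pairwise → linear system) gives (x, y) ≈ (30.9, 23.0).
Distances from that point to each station vs reported:
  P: calculated 88.9 vs reported 88.9 → residual 0.0 km
  Q: calculated 107.5 vs reported 107.5 → residual 0.0 km
  R: calculated 45.0 vs reported 33.5 → residual 11.5 km
  S: calculated 145.8 vs reported 145.8 → residual 0.0 km
P, Q, S are mutually consistent (residuals ≈ 0); R is off by 11.5 km.

R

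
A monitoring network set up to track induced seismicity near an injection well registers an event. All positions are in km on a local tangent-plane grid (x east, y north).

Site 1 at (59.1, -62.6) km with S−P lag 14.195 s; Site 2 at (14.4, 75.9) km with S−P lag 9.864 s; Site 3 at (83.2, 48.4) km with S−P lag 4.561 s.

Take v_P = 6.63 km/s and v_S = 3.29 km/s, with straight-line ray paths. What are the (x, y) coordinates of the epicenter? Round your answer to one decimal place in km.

Distance from S−P lag: d = Δt · v_P v_S / (v_P − v_S) = Δt · (6.63·3.29)/(6.63−3.29) ≈ 6.5307·Δt.
So d_Site 1 = 92.70, d_Site 2 = 64.42, d_Site 3 = 29.79 km.
Circle about each station: (x − 59.1)² + (y + 62.6)² = 92.70²; (x − 14.4)² + (y − 75.9)² = 64.42²; (x − 83.2)² + (y − 48.4)² = 29.79².
Subtracting the Site 1 equation from the Site 2 and Site 3 equations removes the quadratic terms:
-89.4 x + 277.0 y = 2999.95
48.2 x + 222.0 y = 9559.08
Solving the 2×2 system: x ≈ 59.7, y ≈ 30.1 km.
Check against Site 1 (with the unrounded x, y): √((x − 59.1)²+(y + 62.6)²) = 92.70 ≈ 92.70 km. ✓

(59.7, 30.1)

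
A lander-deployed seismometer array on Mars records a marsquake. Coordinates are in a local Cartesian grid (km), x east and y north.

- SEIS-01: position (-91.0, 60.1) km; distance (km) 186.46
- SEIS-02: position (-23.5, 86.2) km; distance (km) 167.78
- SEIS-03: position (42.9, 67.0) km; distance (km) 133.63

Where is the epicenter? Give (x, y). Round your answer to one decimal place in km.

x ≈ 45.8 km, y ≈ -66.6 km

Circle about each station: (x + 91.0)² + (y − 60.1)² = 186.46²; (x + 23.5)² + (y − 86.2)² = 167.78²; (x − 42.9)² + (y − 67.0)² = 133.63².
Subtracting pairs of circle equations eliminates x²+y² and gives linear equations (the radical axes):
135.0 x + 52.2 y = 2706.88
267.8 x + 13.8 y = 11346.75
Solving the 2×2 system: x ≈ 45.8, y ≈ -66.6 km.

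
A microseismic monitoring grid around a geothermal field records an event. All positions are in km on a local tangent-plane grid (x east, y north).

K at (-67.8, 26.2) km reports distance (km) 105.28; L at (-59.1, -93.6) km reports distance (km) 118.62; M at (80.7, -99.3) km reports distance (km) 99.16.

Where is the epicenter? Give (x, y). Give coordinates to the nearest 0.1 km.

Circle about each station: (x + 67.8)² + (y − 26.2)² = 105.28²; (x + 59.1)² + (y + 93.6)² = 118.62²; (x − 80.7)² + (y + 99.3)² = 99.16².
Subtracting pairs of circle equations eliminates x²+y² and gives linear equations (the radical axes):
17.4 x − 239.6 y = 3983.66
297.0 x − 251.0 y = 12340.87
Solving the 2×2 system: x ≈ 29.3, y ≈ -14.5 km.

x ≈ 29.3 km, y ≈ -14.5 km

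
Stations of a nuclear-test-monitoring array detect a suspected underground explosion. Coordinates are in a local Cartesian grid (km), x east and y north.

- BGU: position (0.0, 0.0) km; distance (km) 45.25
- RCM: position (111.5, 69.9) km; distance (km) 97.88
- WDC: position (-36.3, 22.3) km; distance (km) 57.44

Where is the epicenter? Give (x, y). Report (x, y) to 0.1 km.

Circle about each station: x² + y² = 45.25²; (x − 111.5)² + (y − 69.9)² = 97.88²; (x + 36.3)² + (y − 22.3)² = 57.44².
Subtracting the BGU equation from the RCM and WDC equations removes the quadratic terms:
223.0 x + 139.8 y = 9785.33
-72.6 x + 44.6 y = 563.19
Solving the 2×2 system: x ≈ 17.8, y ≈ 41.6 km.

17.8 km east, 41.6 km north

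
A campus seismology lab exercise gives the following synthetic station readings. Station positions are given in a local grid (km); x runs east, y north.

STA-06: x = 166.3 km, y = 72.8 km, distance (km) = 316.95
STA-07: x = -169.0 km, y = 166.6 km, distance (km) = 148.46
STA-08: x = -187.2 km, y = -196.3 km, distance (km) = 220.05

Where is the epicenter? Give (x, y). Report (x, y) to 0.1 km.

(-146.2, 19.9)

Circle about each station: (x − 166.3)² + (y − 72.8)² = 316.95²; (x + 169.0)² + (y − 166.6)² = 148.46²; (x + 187.2)² + (y + 196.3)² = 220.05².
Subtracting the STA-06 equation from the STA-07 and STA-08 equations removes the quadratic terms:
-670.6 x + 187.6 y = 101777.96
-707.0 x − 538.2 y = 92657.30
Solving the 2×2 system: x ≈ -146.2, y ≈ 19.9 km.
Check against STA-06 (with the unrounded x, y): √((x − 166.3)²+(y − 72.8)²) = 316.95 ≈ 316.95 km. ✓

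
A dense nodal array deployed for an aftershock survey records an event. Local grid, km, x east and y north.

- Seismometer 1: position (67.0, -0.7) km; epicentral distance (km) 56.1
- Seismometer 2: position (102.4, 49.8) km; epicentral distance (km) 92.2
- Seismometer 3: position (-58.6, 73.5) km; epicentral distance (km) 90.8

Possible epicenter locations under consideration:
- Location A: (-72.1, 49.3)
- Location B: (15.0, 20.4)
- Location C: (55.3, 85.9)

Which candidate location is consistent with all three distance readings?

Location B

For each candidate, compare |candidate − station| to the reported distance:
Location A: residuals Seismometer 1 91.7, Seismometer 2 82.3, Seismometer 3 63.1 → max 91.7 km
Location B: residuals Seismometer 1 0.0, Seismometer 2 0.0, Seismometer 3 0.0 → max 0.0 km
Location C: residuals Seismometer 1 31.3, Seismometer 2 32.9, Seismometer 3 23.8 → max 32.9 km
Only Location B has all residuals ≈ 0.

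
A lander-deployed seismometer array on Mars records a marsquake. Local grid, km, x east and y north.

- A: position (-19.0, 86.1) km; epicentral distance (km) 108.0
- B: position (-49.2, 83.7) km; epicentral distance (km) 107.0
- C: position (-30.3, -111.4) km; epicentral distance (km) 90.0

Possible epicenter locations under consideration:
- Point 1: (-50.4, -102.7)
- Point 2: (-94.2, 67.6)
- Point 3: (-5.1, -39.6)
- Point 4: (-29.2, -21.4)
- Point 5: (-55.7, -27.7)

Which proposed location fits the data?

For each candidate, compare |candidate − station| to the reported distance:
Point 1: residuals A 83.4, B 79.4, C 68.1 → max 83.4 km
Point 2: residuals A 30.6, B 59.2, C 100.1 → max 100.1 km
Point 3: residuals A 18.5, B 23.9, C 13.9 → max 23.9 km
Point 4: residuals A 0.0, B 0.0, C 0.0 → max 0.0 km
Point 5: residuals A 11.6, B 4.6, C 2.5 → max 11.6 km
Only Point 4 has all residuals ≈ 0.

Point 4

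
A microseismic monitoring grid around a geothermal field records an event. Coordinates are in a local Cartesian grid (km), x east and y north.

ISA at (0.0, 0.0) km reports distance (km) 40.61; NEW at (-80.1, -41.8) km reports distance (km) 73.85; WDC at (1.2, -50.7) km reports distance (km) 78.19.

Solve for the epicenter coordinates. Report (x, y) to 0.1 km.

Circle about each station: x² + y² = 40.61²; (x + 80.1)² + (y + 41.8)² = 73.85²; (x − 1.2)² + (y + 50.7)² = 78.19².
Subtracting pairs of circle equations eliminates x²+y² and gives linear equations (the radical axes):
-160.2 x − 83.6 y = 4358.60
2.4 x − 101.4 y = -1892.57
Solving the 2×2 system: x ≈ -36.5, y ≈ 17.8 km.
Check against ISA (with the unrounded x, y): √(x²+y²) = 40.61 ≈ 40.61 km. ✓

(-36.5, 17.8)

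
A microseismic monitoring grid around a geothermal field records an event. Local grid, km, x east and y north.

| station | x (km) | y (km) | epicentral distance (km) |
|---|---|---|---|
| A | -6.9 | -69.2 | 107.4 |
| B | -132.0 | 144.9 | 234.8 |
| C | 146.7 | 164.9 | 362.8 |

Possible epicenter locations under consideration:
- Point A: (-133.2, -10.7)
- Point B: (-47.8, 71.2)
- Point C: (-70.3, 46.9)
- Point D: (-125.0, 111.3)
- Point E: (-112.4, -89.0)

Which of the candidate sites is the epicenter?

Point E

For each candidate, compare |candidate − station| to the reported distance:
Point A: residuals A 31.8, B 79.2, C 32.4 → max 79.2 km
Point B: residuals A 38.8, B 122.9, C 146.9 → max 146.9 km
Point C: residuals A 24.9, B 119.0, C 115.8 → max 119.0 km
Point D: residuals A 108.3, B 200.5, C 85.9 → max 200.5 km
Point E: residuals A 0.1, B 0.1, C 0.0 → max 0.1 km
Only Point E has all residuals ≈ 0.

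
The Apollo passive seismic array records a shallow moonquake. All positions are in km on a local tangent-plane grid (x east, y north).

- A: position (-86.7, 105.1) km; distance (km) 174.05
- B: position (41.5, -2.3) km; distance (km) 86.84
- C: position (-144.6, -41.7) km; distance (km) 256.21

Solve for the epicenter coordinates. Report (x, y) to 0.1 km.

(84.4, 73.2)

Circle about each station: (x + 86.7)² + (y − 105.1)² = 174.05²; (x − 41.5)² + (y + 2.3)² = 86.84²; (x + 144.6)² + (y + 41.7)² = 256.21².
Subtracting the A equation from the B and C equations removes the quadratic terms:
256.4 x − 214.8 y = 5916.86
-115.8 x − 293.6 y = -31265.01
Solving the 2×2 system: x ≈ 84.4, y ≈ 73.2 km.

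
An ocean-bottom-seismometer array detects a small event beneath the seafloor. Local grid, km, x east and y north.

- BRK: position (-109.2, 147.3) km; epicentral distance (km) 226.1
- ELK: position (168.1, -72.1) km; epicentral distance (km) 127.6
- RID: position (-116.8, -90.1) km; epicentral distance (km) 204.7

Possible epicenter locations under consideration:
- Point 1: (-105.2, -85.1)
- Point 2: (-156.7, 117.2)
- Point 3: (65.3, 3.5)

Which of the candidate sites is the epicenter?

Point 3

For each candidate, compare |candidate − station| to the reported distance:
Point 1: residuals BRK 6.3, ELK 146.0, RID 192.1 → max 192.1 km
Point 2: residuals BRK 169.9, ELK 248.3, RID 6.4 → max 248.3 km
Point 3: residuals BRK 0.0, ELK 0.0, RID 0.0 → max 0.0 km
Only Point 3 has all residuals ≈ 0.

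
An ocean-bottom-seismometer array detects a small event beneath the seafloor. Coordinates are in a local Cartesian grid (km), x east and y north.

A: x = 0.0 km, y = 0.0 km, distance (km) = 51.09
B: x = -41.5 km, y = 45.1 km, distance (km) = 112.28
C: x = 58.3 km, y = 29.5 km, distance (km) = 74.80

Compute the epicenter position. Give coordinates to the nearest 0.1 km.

Circle about each station: x² + y² = 51.09²; (x + 41.5)² + (y − 45.1)² = 112.28²; (x − 58.3)² + (y − 29.5)² = 74.80².
Subtracting the A equation from the B and C equations removes the quadratic terms:
-83.0 x + 90.2 y = -6240.35
116.6 x + 59.0 y = 1284.29
Solving the 2×2 system: x ≈ 31.4, y ≈ -40.3 km.

(31.4, -40.3)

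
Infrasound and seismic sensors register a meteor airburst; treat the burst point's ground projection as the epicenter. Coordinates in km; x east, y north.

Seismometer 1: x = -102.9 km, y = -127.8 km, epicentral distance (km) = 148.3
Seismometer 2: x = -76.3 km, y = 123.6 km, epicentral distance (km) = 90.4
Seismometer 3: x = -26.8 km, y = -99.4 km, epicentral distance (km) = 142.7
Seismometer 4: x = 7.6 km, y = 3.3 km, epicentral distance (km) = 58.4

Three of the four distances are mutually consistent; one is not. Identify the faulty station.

Seismometer 1

Solve using three stations at a time. Using Seismometer 2, Seismometer 3, Seismometer 4 (subtract circle equations pairwise → linear system) gives (x, y) ≈ (-35.2, 43.1).
Distances from that point to each station vs reported:
  Seismometer 1: calculated 183.8 vs reported 148.3 → residual 35.5 km
  Seismometer 2: calculated 90.4 vs reported 90.4 → residual 0.0 km
  Seismometer 3: calculated 142.7 vs reported 142.7 → residual 0.0 km
  Seismometer 4: calculated 58.4 vs reported 58.4 → residual 0.0 km
Seismometer 2, Seismometer 3, Seismometer 4 are mutually consistent (residuals ≈ 0); Seismometer 1 is off by 35.5 km.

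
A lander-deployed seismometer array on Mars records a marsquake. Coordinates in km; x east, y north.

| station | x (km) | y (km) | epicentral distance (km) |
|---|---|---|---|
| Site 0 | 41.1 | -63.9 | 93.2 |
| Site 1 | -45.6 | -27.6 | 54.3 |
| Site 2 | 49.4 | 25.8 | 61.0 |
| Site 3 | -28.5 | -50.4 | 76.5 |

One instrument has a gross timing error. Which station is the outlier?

Site 3

Solve using three stations at a time. Using Site 0, Site 1, Site 2 (subtract circle equations pairwise → linear system) gives (x, y) ≈ (-10.4, 13.8).
Distances from that point to each station vs reported:
  Site 0: calculated 93.2 vs reported 93.2 → residual 0.0 km
  Site 1: calculated 54.3 vs reported 54.3 → residual 0.0 km
  Site 2: calculated 61.0 vs reported 61.0 → residual 0.0 km
  Site 3: calculated 66.7 vs reported 76.5 → residual 9.8 km
Site 0, Site 1, Site 2 are mutually consistent (residuals ≈ 0); Site 3 is off by 9.8 km.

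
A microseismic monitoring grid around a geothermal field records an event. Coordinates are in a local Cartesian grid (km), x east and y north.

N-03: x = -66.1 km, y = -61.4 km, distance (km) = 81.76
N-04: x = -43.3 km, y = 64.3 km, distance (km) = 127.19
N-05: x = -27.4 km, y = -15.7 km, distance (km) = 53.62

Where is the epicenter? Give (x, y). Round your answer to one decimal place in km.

(14.7, -48.9)

Circle about each station: (x + 66.1)² + (y + 61.4)² = 81.76²; (x + 43.3)² + (y − 64.3)² = 127.19²; (x + 27.4)² + (y + 15.7)² = 53.62².
Subtracting pairs of circle equations eliminates x²+y² and gives linear equations (the radical axes):
45.6 x + 251.4 y = -11622.39
77.4 x + 91.4 y = -3332.33
Solving the 2×2 system: x ≈ 14.7, y ≈ -48.9 km.
Check against N-03 (with the unrounded x, y): √((x + 66.1)²+(y + 61.4)²) = 81.75 ≈ 81.76 km. ✓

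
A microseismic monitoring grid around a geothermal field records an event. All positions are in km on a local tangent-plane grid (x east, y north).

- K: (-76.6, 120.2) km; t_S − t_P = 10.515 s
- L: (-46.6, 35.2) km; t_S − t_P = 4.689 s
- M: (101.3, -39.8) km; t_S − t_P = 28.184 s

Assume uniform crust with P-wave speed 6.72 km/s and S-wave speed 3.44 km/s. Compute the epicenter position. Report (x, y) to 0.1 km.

-77.8 km east, 46.1 km north

Distance from S−P lag: d = Δt · v_P v_S / (v_P − v_S) = Δt · (6.72·3.44)/(6.72−3.44) ≈ 7.0478·Δt.
So d_K = 74.11, d_L = 33.05, d_M = 198.64 km.
Circle about each station: (x + 76.6)² + (y − 120.2)² = 74.11²; (x + 46.6)² + (y − 35.2)² = 33.05²; (x − 101.3)² + (y + 39.8)² = 198.64².
Subtracting the K equation from the L and M equations removes the quadratic terms:
60.0 x − 170.0 y = -12505.01
355.8 x − 320.0 y = -42435.43
Solving the 2×2 system: x ≈ -77.8, y ≈ 46.1 km.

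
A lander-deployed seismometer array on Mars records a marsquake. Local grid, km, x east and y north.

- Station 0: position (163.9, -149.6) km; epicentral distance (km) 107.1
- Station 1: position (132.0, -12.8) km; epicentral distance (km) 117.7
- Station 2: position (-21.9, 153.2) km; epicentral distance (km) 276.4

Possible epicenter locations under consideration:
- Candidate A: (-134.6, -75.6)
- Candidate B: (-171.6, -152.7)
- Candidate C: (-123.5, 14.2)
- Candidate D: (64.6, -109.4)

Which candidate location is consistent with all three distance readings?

Candidate D

For each candidate, compare |candidate − station| to the reported distance:
Candidate A: residuals Station 0 200.4, Station 1 156.2, Station 2 21.3 → max 200.4 km
Candidate B: residuals Station 0 228.4, Station 1 216.6, Station 2 64.2 → max 228.4 km
Candidate C: residuals Station 0 223.7, Station 1 139.2, Station 2 104.2 → max 223.7 km
Candidate D: residuals Station 0 0.0, Station 1 0.1, Station 2 0.1 → max 0.1 km
Only Candidate D has all residuals ≈ 0.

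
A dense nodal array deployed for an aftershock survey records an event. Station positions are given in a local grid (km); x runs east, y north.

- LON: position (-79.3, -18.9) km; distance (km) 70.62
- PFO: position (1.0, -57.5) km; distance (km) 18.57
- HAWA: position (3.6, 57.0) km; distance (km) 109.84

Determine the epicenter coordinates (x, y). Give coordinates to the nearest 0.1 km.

-16.4 km east, -51.0 km north

Circle about each station: (x + 79.3)² + (y + 18.9)² = 70.62²; (x − 1.0)² + (y + 57.5)² = 18.57²; (x − 3.6)² + (y − 57.0)² = 109.84².
Subtracting the LON equation from the PFO and HAWA equations removes the quadratic terms:
160.6 x − 77.2 y = 1303.89
165.8 x + 151.8 y = -10461.38
Solving the 2×2 system: x ≈ -16.4, y ≈ -51.0 km.
Check against LON (with the unrounded x, y): √((x + 79.3)²+(y + 18.9)²) = 70.62 ≈ 70.62 km. ✓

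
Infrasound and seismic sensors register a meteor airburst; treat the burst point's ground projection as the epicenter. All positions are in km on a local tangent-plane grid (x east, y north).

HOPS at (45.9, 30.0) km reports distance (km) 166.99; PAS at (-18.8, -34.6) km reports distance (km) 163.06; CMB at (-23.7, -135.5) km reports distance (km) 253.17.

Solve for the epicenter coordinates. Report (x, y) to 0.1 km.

Circle about each station: (x − 45.9)² + (y − 30.0)² = 166.99²; (x + 18.8)² + (y + 34.6)² = 163.06²; (x + 23.7)² + (y + 135.5)² = 253.17².
Subtracting pairs of circle equations eliminates x²+y² and gives linear equations (the radical axes):
-129.4 x − 129.2 y = -159.11
-139.2 x − 331.0 y = -20294.26
Solving the 2×2 system: x ≈ -103.4, y ≈ 104.8 km.
Check against HOPS (with the unrounded x, y): √((x − 45.9)²+(y − 30.0)²) = 167.00 ≈ 166.99 km. ✓

x ≈ -103.4 km, y ≈ 104.8 km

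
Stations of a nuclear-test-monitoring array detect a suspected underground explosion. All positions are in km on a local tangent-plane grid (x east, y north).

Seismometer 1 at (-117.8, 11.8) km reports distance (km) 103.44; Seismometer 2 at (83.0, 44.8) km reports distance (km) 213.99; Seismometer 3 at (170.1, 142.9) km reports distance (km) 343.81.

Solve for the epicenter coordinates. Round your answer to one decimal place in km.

-85.9 km east, -86.6 km north

Circle about each station: (x + 117.8)² + (y − 11.8)² = 103.44²; (x − 83.0)² + (y − 44.8)² = 213.99²; (x − 170.1)² + (y − 142.9)² = 343.81².
Subtracting the Seismometer 1 equation from the Seismometer 2 and Seismometer 3 equations removes the quadratic terms:
401.6 x + 66.0 y = -40211.93
575.8 x + 262.2 y = -72167.14
Solving the 2×2 system: x ≈ -85.9, y ≈ -86.6 km.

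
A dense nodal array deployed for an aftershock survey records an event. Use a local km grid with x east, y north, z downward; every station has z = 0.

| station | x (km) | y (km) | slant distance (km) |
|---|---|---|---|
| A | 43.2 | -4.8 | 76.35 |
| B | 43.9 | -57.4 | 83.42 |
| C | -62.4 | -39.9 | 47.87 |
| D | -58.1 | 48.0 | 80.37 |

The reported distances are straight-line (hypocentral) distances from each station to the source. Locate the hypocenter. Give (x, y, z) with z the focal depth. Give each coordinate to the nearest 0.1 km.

x ≈ -26.7 km, y ≈ -21.3 km, depth ≈ 25.9 km

Each station gives a sphere (x−x_i)² + (y−y_i)² + z² = d_i² (stations at z=0).
Subtracting the A sphere from B and C: z² cancels, leaving linear equations in x and y:
1.4 x − 105.2 y = 2203.12
-211.2 x − 70.2 y = 7134.28
Solving: x ≈ -26.701, y ≈ -21.298 km (keep extra digits for the depth step; rounded: -26.7, -21.3).
Then from the A sphere: z² = 76.35² − (x − 43.2)² − (y + 4.8)² with x = -26.701, y = -21.298, so z ≈ 25.903 ≈ 25.9 km.
Check against D (with the unrounded solution): distance 80.37 ≈ 80.37 km. ✓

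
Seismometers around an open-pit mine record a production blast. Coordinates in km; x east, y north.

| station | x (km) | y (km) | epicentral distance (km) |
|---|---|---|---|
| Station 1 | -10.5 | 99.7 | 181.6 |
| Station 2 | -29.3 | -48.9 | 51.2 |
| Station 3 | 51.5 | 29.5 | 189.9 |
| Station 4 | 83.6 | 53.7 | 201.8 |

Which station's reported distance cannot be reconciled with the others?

Solve using three stations at a time. Using Station 1, Station 2, Station 4 (subtract circle equations pairwise → linear system) gives (x, y) ≈ (-76.1, -69.6).
Distances from that point to each station vs reported:
  Station 1: calculated 181.6 vs reported 181.6 → residual 0.0 km
  Station 2: calculated 51.2 vs reported 51.2 → residual 0.0 km
  Station 3: calculated 161.6 vs reported 189.9 → residual 28.3 km
  Station 4: calculated 201.8 vs reported 201.8 → residual 0.0 km
Station 1, Station 2, Station 4 are mutually consistent (residuals ≈ 0); Station 3 is off by 28.3 km.

Station 3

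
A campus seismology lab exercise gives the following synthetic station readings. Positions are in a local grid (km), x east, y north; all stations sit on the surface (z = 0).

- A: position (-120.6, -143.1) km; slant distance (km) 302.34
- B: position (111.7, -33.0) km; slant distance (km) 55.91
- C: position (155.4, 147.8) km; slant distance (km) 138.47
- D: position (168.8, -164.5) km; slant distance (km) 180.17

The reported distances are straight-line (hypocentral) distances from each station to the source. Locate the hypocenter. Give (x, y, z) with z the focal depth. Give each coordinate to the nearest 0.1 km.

Each station gives a sphere (x−x_i)² + (y−y_i)² + z² = d_i² (stations at z=0).
Subtracting the A sphere from B and C: z² cancels, leaving linear equations in x and y:
464.6 x + 220.2 y = 66827.47
552.0 x + 581.8 y = 83207.56
Solving: x ≈ 138.201, y ≈ 11.895 km (keep extra digits for the depth step; rounded: 138.2, 11.9).
Then from the A sphere: z² = 302.34² − (x + 120.6)² − (y + 143.1)² with x = 138.201, y = 11.895, so z ≈ 20.201 ≈ 20.2 km.

(138.2, 11.9, 20.2)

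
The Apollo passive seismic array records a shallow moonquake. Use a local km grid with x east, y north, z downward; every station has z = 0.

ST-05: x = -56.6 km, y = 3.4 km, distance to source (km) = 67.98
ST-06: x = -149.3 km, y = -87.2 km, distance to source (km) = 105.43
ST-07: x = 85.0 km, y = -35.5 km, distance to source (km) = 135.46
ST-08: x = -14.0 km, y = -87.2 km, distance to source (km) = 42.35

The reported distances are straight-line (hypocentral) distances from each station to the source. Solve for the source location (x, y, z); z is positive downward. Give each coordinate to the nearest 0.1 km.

Each station gives a sphere (x−x_i)² + (y−y_i)² + z² = d_i² (stations at z=0).
Subtracting the ST-05 sphere from ST-06 and ST-07: z² cancels, leaving linear equations in x and y:
-185.4 x − 181.2 y = 20185.01
283.2 x − 77.8 y = -8458.00
Solving: x ≈ -47.201, y ≈ -63.101 km (keep extra digits for the depth step; rounded: -47.2, -63.1).
Then from the ST-05 sphere: z² = 67.98² − (x + 56.6)² − (y − 3.4)² with x = -47.201, y = -63.101, so z ≈ 10.515 ≈ 10.5 km.

(-47.2, -63.1, 10.5)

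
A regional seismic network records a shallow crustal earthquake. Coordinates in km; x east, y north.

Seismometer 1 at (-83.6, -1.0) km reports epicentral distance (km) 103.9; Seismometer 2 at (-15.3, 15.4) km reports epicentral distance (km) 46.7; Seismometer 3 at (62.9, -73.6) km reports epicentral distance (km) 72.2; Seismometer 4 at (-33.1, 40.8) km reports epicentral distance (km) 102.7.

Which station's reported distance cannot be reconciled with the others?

Seismometer 4

Solve using three stations at a time. Using Seismometer 1, Seismometer 2, Seismometer 3 (subtract circle equations pairwise → linear system) gives (x, y) ≈ (19.2, -16.1).
Distances from that point to each station vs reported:
  Seismometer 1: calculated 103.9 vs reported 103.9 → residual 0.0 km
  Seismometer 2: calculated 46.7 vs reported 46.7 → residual 0.0 km
  Seismometer 3: calculated 72.2 vs reported 72.2 → residual 0.0 km
  Seismometer 4: calculated 77.3 vs reported 102.7 → residual 25.4 km
Seismometer 1, Seismometer 2, Seismometer 3 are mutually consistent (residuals ≈ 0); Seismometer 4 is off by 25.4 km.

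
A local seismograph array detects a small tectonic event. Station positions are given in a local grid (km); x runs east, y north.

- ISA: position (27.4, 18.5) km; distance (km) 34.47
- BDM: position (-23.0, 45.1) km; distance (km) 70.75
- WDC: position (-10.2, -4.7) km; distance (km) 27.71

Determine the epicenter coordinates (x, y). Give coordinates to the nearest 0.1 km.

Circle about each station: (x − 27.4)² + (y − 18.5)² = 34.47²; (x + 23.0)² + (y − 45.1)² = 70.75²; (x + 10.2)² + (y + 4.7)² = 27.71².
Subtracting the ISA equation from the BDM and WDC equations removes the quadratic terms:
-100.8 x + 53.2 y = -2347.38
-75.2 x − 46.4 y = -546.54
Solving the 2×2 system: x ≈ 15.9, y ≈ -14.0 km.

(15.9, -14.0)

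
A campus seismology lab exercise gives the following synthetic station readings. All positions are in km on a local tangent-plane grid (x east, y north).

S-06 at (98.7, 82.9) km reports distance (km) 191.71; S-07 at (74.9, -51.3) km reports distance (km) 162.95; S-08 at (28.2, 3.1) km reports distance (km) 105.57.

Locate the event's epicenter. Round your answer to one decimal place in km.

Circle about each station: (x − 98.7)² + (y − 82.9)² = 191.71²; (x − 74.9)² + (y + 51.3)² = 162.95²; (x − 28.2)² + (y − 3.1)² = 105.57².
Subtracting the S-06 equation from the S-07 and S-08 equations removes the quadratic terms:
-47.6 x − 268.4 y = 1827.62
-141.0 x − 159.6 y = 9798.45
Solving the 2×2 system: x ≈ -77.3, y ≈ 6.9 km.
Check against S-06 (with the unrounded x, y): √((x − 98.7)²+(y − 82.9)²) = 191.71 ≈ 191.71 km. ✓

-77.3 km east, 6.9 km north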